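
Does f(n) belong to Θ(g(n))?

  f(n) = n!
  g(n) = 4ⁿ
False

f(n) = n! is O(n!), and g(n) = 4ⁿ is O(4ⁿ).
Since they have different growth rates, f(n) = Θ(g(n)) is false.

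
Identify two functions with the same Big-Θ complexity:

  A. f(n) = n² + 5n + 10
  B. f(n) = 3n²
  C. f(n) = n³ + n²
A and B

Examining each function:
  A. n² + 5n + 10 is O(n²)
  B. 3n² is O(n²)
  C. n³ + n² is O(n³)

Functions A and B both have the same complexity class.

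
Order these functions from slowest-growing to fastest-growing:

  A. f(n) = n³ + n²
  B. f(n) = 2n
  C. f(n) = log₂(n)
C < B < A

Comparing growth rates:
C = log₂(n) is O(log n)
B = 2n is O(n)
A = n³ + n² is O(n³)

Therefore, the order from slowest to fastest is: C < B < A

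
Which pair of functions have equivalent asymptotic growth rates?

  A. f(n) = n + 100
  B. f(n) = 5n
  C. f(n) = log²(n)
A and B

Examining each function:
  A. n + 100 is O(n)
  B. 5n is O(n)
  C. log²(n) is O(log² n)

Functions A and B both have the same complexity class.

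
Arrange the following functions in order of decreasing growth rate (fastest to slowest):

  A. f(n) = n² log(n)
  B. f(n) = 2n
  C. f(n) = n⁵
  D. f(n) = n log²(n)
C > A > D > B

Comparing growth rates:
C = n⁵ is O(n⁵)
A = n² log(n) is O(n² log n)
D = n log²(n) is O(n log² n)
B = 2n is O(n)

Therefore, the order from fastest to slowest is: C > A > D > B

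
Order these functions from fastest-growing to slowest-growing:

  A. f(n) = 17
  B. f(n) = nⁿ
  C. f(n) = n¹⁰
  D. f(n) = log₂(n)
B > C > D > A

Comparing growth rates:
B = nⁿ is O(nⁿ)
C = n¹⁰ is O(n¹⁰)
D = log₂(n) is O(log n)
A = 17 is O(1)

Therefore, the order from fastest to slowest is: B > C > D > A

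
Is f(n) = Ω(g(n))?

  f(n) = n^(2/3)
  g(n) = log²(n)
True

f(n) = n^(2/3) is O(n^(2/3)), and g(n) = log²(n) is O(log² n).
Since O(n^(2/3)) grows at least as fast as O(log² n), f(n) = Ω(g(n)) is true.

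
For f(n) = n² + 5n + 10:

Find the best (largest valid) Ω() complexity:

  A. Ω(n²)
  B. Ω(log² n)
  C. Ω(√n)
A

f(n) = n² + 5n + 10 is Ω(n²).
All listed options are valid Big-Ω bounds (lower bounds),
but Ω(n²) is the tightest (largest valid bound).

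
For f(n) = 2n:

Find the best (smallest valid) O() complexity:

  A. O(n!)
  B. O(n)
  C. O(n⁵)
B

f(n) = 2n is O(n).
All listed options are valid Big-O bounds (upper bounds),
but O(n) is the tightest (smallest valid bound).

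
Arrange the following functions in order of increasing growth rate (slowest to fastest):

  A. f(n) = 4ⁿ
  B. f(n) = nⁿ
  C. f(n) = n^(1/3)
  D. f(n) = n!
C < A < D < B

Comparing growth rates:
C = n^(1/3) is O(n^(1/3))
A = 4ⁿ is O(4ⁿ)
D = n! is O(n!)
B = nⁿ is O(nⁿ)

Therefore, the order from slowest to fastest is: C < A < D < B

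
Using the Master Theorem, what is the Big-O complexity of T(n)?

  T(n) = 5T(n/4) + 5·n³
Θ(n³)

Master Theorem: a = 5, b = 4, f(n) = 5·n³.
Compute the critical exponent d = log₄(5) = 1.161.
Compare f(n) = Θ(n³) against n^d:
  k = 3 > d = 1.161, so f(n) = Ω(n^(d+ε)) — Case 3.
  Regularity: a·(n/b)^3/n^3 = a/b^3 = 5/64 < 1 ✓.
  The top-level work dominates: T(n) = Θ(f(n)) = Θ(n³).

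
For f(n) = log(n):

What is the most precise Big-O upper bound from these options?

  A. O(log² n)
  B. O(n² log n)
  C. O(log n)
C

f(n) = log(n) is O(log n).
All listed options are valid Big-O bounds (upper bounds),
but O(log n) is the tightest (smallest valid bound).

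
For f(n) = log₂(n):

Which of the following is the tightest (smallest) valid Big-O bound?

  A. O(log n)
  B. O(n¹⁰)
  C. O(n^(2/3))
A

f(n) = log₂(n) is O(log n).
All listed options are valid Big-O bounds (upper bounds),
but O(log n) is the tightest (smallest valid bound).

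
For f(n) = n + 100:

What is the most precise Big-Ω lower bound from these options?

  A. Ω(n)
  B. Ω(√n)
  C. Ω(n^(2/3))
A

f(n) = n + 100 is Ω(n).
All listed options are valid Big-Ω bounds (lower bounds),
but Ω(n) is the tightest (largest valid bound).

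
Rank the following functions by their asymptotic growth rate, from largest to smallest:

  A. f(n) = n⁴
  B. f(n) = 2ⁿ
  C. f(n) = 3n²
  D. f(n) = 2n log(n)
B > A > C > D

Comparing growth rates:
B = 2ⁿ is O(2ⁿ)
A = n⁴ is O(n⁴)
C = 3n² is O(n²)
D = 2n log(n) is O(n log n)

Therefore, the order from fastest to slowest is: B > A > C > D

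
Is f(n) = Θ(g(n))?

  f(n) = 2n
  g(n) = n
True

f(n) = 2n and g(n) = n are both O(n).
Since they have the same asymptotic growth rate, f(n) = Θ(g(n)) is true.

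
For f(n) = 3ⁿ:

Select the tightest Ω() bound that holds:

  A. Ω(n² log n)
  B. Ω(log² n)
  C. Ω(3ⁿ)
C

f(n) = 3ⁿ is Ω(3ⁿ).
All listed options are valid Big-Ω bounds (lower bounds),
but Ω(3ⁿ) is the tightest (largest valid bound).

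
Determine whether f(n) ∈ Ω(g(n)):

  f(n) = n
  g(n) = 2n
True

f(n) = n and g(n) = 2n are both O(n).
Big-Ω permits equal growth rates (f ≥ c·g for some c > 0), so f(n) = Ω(g(n)) is true.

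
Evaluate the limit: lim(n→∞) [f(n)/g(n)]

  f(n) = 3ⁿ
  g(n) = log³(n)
∞

Since 3ⁿ (O(3ⁿ)) grows faster than log³(n) (O(log³ n)),
the ratio f(n)/g(n) → ∞ as n → ∞.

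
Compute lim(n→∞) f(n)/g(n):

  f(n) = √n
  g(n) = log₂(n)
∞

Since √n (O(√n)) grows faster than log₂(n) (O(log n)),
the ratio f(n)/g(n) → ∞ as n → ∞.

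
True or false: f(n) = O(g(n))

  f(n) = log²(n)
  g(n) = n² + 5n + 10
True

f(n) = log²(n) is O(log² n), and g(n) = n² + 5n + 10 is O(n²).
Since O(log² n) ⊆ O(n²) (f grows no faster than g), f(n) = O(g(n)) is true.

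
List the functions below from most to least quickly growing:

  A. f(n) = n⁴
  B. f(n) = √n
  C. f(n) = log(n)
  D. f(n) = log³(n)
A > B > D > C

Comparing growth rates:
A = n⁴ is O(n⁴)
B = √n is O(√n)
D = log³(n) is O(log³ n)
C = log(n) is O(log n)

Therefore, the order from fastest to slowest is: A > B > D > C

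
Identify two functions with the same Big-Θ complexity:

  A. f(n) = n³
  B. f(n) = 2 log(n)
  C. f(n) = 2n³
A and C

Examining each function:
  A. n³ is O(n³)
  B. 2 log(n) is O(log n)
  C. 2n³ is O(n³)

Functions A and C both have the same complexity class.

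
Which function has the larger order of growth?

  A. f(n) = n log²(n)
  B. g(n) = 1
A

f(n) = n log²(n) is O(n log² n), while g(n) = 1 is O(1).
Since O(n log² n) grows faster than O(1), f(n) dominates.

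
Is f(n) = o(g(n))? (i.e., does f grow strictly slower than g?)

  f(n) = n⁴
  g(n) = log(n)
False

f(n) = n⁴ is O(n⁴), and g(n) = log(n) is O(log n).
Since O(n⁴) grows faster than or equal to O(log n), f(n) = o(g(n)) is false.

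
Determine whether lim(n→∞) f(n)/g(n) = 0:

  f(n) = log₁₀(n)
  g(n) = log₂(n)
False

f(n) = log₁₀(n) is O(log n), and g(n) = log₂(n) is O(log n).
Since they have the same growth rate, f(n) = o(g(n)) is false.
(f = o(g) requires f to grow strictly slower, not equal.)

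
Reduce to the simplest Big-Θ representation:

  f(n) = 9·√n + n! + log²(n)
Θ(n!)

Order the terms by growth rate: log²(n) ≺ 9·√n ≺ n!.
The fastest-growing term n! dominates as n → ∞; dropping its constant factor gives Θ(n!).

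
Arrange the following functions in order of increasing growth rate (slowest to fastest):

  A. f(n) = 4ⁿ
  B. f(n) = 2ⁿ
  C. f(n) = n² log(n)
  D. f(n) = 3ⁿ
C < B < D < A

Comparing growth rates:
C = n² log(n) is O(n² log n)
B = 2ⁿ is O(2ⁿ)
D = 3ⁿ is O(3ⁿ)
A = 4ⁿ is O(4ⁿ)

Therefore, the order from slowest to fastest is: C < B < D < A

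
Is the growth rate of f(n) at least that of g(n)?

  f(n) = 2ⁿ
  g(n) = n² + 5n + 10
True

f(n) = 2ⁿ is O(2ⁿ), and g(n) = n² + 5n + 10 is O(n²).
Since O(2ⁿ) grows at least as fast as O(n²), f(n) = Ω(g(n)) is true.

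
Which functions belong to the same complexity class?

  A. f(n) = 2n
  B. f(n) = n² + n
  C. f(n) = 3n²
B and C

Examining each function:
  A. 2n is O(n)
  B. n² + n is O(n²)
  C. 3n² is O(n²)

Functions B and C both have the same complexity class.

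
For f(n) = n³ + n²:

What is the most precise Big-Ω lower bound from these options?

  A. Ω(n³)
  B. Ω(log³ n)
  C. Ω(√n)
A

f(n) = n³ + n² is Ω(n³).
All listed options are valid Big-Ω bounds (lower bounds),
but Ω(n³) is the tightest (largest valid bound).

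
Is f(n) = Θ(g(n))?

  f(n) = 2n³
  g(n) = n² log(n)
False

f(n) = 2n³ is O(n³), and g(n) = n² log(n) is O(n² log n).
Since they have different growth rates, f(n) = Θ(g(n)) is false.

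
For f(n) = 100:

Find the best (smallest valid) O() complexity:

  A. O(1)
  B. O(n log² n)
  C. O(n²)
A

f(n) = 100 is O(1).
All listed options are valid Big-O bounds (upper bounds),
but O(1) is the tightest (smallest valid bound).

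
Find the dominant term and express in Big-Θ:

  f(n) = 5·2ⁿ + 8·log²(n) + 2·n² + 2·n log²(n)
Θ(2ⁿ)

Order the terms by growth rate: 8·log²(n) ≺ 2·n log²(n) ≺ 2·n² ≺ 5·2ⁿ.
The fastest-growing term 5·2ⁿ dominates as n → ∞; dropping its constant factor gives Θ(2ⁿ).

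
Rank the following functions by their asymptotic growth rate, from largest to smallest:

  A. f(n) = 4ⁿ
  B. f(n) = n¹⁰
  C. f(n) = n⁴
A > B > C

Comparing growth rates:
A = 4ⁿ is O(4ⁿ)
B = n¹⁰ is O(n¹⁰)
C = n⁴ is O(n⁴)

Therefore, the order from fastest to slowest is: A > B > C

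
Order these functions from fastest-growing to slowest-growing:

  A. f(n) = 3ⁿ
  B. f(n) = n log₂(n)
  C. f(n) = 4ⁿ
C > A > B

Comparing growth rates:
C = 4ⁿ is O(4ⁿ)
A = 3ⁿ is O(3ⁿ)
B = n log₂(n) is O(n log n)

Therefore, the order from fastest to slowest is: C > A > B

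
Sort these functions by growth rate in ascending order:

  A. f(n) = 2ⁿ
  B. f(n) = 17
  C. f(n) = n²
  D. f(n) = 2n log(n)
B < D < C < A

Comparing growth rates:
B = 17 is O(1)
D = 2n log(n) is O(n log n)
C = n² is O(n²)
A = 2ⁿ is O(2ⁿ)

Therefore, the order from slowest to fastest is: B < D < C < A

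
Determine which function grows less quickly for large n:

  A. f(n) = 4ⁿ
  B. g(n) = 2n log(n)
B

f(n) = 4ⁿ is O(4ⁿ), while g(n) = 2n log(n) is O(n log n).
Since O(n log n) grows slower than O(4ⁿ), g(n) is dominated.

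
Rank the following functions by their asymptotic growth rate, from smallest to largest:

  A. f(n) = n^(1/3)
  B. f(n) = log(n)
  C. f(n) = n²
B < A < C

Comparing growth rates:
B = log(n) is O(log n)
A = n^(1/3) is O(n^(1/3))
C = n² is O(n²)

Therefore, the order from slowest to fastest is: B < A < C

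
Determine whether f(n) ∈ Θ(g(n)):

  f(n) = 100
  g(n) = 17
True

f(n) = 100 and g(n) = 17 are both O(1).
Since they have the same asymptotic growth rate, f(n) = Θ(g(n)) is true.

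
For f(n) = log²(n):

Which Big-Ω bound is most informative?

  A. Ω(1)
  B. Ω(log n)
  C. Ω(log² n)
C

f(n) = log²(n) is Ω(log² n).
All listed options are valid Big-Ω bounds (lower bounds),
but Ω(log² n) is the tightest (largest valid bound).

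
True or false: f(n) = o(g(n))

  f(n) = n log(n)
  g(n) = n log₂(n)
False

f(n) = n log(n) is O(n log n), and g(n) = n log₂(n) is O(n log n).
Since they have the same growth rate, f(n) = o(g(n)) is false.
(f = o(g) requires f to grow strictly slower, not equal.)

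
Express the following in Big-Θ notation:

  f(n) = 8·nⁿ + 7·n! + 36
Θ(nⁿ)

Order the terms by growth rate: 36 ≺ 7·n! ≺ 8·nⁿ.
The fastest-growing term 8·nⁿ dominates as n → ∞; dropping its constant factor gives Θ(nⁿ).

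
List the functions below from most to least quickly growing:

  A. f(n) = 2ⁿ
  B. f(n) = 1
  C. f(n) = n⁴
A > C > B

Comparing growth rates:
A = 2ⁿ is O(2ⁿ)
C = n⁴ is O(n⁴)
B = 1 is O(1)

Therefore, the order from fastest to slowest is: A > C > B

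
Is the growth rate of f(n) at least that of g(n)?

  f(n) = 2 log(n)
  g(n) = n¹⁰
False

f(n) = 2 log(n) is O(log n), and g(n) = n¹⁰ is O(n¹⁰).
Since O(log n) grows slower than O(n¹⁰), f(n) = Ω(g(n)) is false.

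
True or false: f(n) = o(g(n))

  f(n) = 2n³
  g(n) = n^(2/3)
False

f(n) = 2n³ is O(n³), and g(n) = n^(2/3) is O(n^(2/3)).
Since O(n³) grows faster than or equal to O(n^(2/3)), f(n) = o(g(n)) is false.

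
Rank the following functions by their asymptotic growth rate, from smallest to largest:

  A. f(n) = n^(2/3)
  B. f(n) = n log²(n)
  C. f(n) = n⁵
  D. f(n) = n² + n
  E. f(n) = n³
A < B < D < E < C

Comparing growth rates:
A = n^(2/3) is O(n^(2/3))
B = n log²(n) is O(n log² n)
D = n² + n is O(n²)
E = n³ is O(n³)
C = n⁵ is O(n⁵)

Therefore, the order from slowest to fastest is: A < B < D < E < C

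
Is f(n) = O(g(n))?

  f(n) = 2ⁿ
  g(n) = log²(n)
False

f(n) = 2ⁿ is O(2ⁿ), and g(n) = log²(n) is O(log² n).
Since O(2ⁿ) grows faster than O(log² n), f(n) = O(g(n)) is false.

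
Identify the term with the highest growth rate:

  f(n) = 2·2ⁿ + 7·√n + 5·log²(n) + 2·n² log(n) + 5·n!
5·n!

Looking at each term:
  - 2·2ⁿ is O(2ⁿ)
  - 7·√n is O(√n)
  - 5·log²(n) is O(log² n)
  - 2·n² log(n) is O(n² log n)
  - 5·n! is O(n!)

The term 5·n! (O(n!)) grows fastest and dominates all others.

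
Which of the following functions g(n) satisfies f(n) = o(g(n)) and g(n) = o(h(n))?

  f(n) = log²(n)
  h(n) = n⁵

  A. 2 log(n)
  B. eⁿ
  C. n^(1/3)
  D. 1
C

We need g(n) with log²(n) = o(g(n)) and g(n) = o(n⁵), i.e. O(log² n) ≺ g ≺ O(n⁵).
Check each option:
  A. 2 log(n) — O(log n) does not grow strictly faster than f(n)
  B. eⁿ — O(eⁿ) does not grow strictly slower than h(n)
  C. n^(1/3) — O(n^(1/3)) is strictly between O(log² n) and O(n⁵) ✓
  D. 1 — O(1) does not grow strictly faster than f(n)

Only option C (n^(1/3)) lies strictly between.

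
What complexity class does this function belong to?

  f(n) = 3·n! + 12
O(n!)

The dominant term in 3·n! + 12 is 3·n!, which is Θ(n!).
Lower-order terms (12) are asymptotically negligible.
Constants are absorbed, so the tightest bound is O(n!).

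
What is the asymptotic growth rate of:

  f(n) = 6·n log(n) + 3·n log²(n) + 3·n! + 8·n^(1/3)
Θ(n!)

Order the terms by growth rate: 8·n^(1/3) ≺ 6·n log(n) ≺ 3·n log²(n) ≺ 3·n!.
The fastest-growing term 3·n! dominates as n → ∞; dropping its constant factor gives Θ(n!).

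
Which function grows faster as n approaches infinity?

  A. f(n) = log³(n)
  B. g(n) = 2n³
B

f(n) = log³(n) is O(log³ n), while g(n) = 2n³ is O(n³).
Since O(n³) grows faster than O(log³ n), g(n) dominates.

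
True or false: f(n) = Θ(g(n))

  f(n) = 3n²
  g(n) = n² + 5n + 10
True

f(n) = 3n² and g(n) = n² + 5n + 10 are both O(n²).
Since they have the same asymptotic growth rate, f(n) = Θ(g(n)) is true.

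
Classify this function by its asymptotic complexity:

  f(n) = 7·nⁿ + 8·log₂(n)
O(nⁿ)

The dominant term in 7·nⁿ + 8·log₂(n) is 7·nⁿ, which is Θ(nⁿ).
Lower-order terms (8·log₂(n)) are asymptotically negligible.
Constants are absorbed, so the tightest bound is O(nⁿ).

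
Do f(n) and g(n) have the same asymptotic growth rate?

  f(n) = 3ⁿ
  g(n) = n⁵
False

f(n) = 3ⁿ is O(3ⁿ), and g(n) = n⁵ is O(n⁵).
Since they have different growth rates, f(n) = Θ(g(n)) is false.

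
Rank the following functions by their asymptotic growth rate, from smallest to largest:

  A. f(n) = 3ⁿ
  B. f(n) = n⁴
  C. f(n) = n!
B < A < C

Comparing growth rates:
B = n⁴ is O(n⁴)
A = 3ⁿ is O(3ⁿ)
C = n! is O(n!)

Therefore, the order from slowest to fastest is: B < A < C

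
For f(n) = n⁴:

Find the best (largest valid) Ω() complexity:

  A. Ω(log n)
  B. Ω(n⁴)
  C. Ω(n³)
B

f(n) = n⁴ is Ω(n⁴).
All listed options are valid Big-Ω bounds (lower bounds),
but Ω(n⁴) is the tightest (largest valid bound).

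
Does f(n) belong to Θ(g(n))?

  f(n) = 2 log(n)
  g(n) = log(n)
True

f(n) = 2 log(n) and g(n) = log(n) are both O(log n).
Since they have the same asymptotic growth rate, f(n) = Θ(g(n)) is true.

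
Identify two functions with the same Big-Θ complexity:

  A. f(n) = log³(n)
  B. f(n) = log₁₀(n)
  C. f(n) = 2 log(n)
B and C

Examining each function:
  A. log³(n) is O(log³ n)
  B. log₁₀(n) is O(log n)
  C. 2 log(n) is O(log n)

Functions B and C both have the same complexity class.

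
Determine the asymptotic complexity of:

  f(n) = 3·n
O(n)

The dominant term in 3·n is 3·n, which is Θ(n).
Constants are absorbed, so the tightest bound is O(n).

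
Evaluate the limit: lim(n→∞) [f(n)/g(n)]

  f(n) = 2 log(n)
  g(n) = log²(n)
0

Since 2 log(n) (O(log n)) grows slower than log²(n) (O(log² n)),
the ratio f(n)/g(n) → 0 as n → ∞.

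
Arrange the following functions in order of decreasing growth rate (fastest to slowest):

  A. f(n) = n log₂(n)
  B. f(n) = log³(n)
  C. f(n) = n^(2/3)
A > C > B

Comparing growth rates:
A = n log₂(n) is O(n log n)
C = n^(2/3) is O(n^(2/3))
B = log³(n) is O(log³ n)

Therefore, the order from fastest to slowest is: A > C > B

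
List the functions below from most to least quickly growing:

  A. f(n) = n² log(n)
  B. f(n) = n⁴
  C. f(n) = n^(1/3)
B > A > C

Comparing growth rates:
B = n⁴ is O(n⁴)
A = n² log(n) is O(n² log n)
C = n^(1/3) is O(n^(1/3))

Therefore, the order from fastest to slowest is: B > A > C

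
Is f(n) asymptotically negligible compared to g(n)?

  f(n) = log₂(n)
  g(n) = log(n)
False

f(n) = log₂(n) is O(log n), and g(n) = log(n) is O(log n).
Since they have the same growth rate, f(n) = o(g(n)) is false.
(f = o(g) requires f to grow strictly slower, not equal.)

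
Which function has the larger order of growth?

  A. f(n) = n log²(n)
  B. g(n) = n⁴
B

f(n) = n log²(n) is O(n log² n), while g(n) = n⁴ is O(n⁴).
Since O(n⁴) grows faster than O(n log² n), g(n) dominates.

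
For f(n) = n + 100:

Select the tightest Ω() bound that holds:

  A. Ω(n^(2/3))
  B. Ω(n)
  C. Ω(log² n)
B

f(n) = n + 100 is Ω(n).
All listed options are valid Big-Ω bounds (lower bounds),
but Ω(n) is the tightest (largest valid bound).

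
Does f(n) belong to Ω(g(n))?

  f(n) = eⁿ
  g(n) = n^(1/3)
True

f(n) = eⁿ is O(eⁿ), and g(n) = n^(1/3) is O(n^(1/3)).
Since O(eⁿ) grows at least as fast as O(n^(1/3)), f(n) = Ω(g(n)) is true.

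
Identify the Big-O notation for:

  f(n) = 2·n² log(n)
O(n² log n)

The dominant term in 2·n² log(n) is 2·n² log(n), which is Θ(n² log n).
Constants are absorbed, so the tightest bound is O(n² log n).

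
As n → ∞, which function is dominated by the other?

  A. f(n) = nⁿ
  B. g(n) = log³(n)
B

f(n) = nⁿ is O(nⁿ), while g(n) = log³(n) is O(log³ n).
Since O(log³ n) grows slower than O(nⁿ), g(n) is dominated.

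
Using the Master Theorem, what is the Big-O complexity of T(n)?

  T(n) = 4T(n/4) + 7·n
Θ(n log n)

Master Theorem: a = 4, b = 4, f(n) = 7·n.
Compute the critical exponent d = log₄(4) = 1.
Compare f(n) = Θ(n) against n^d:
  k = 1 = d, so f(n) = Θ(n^d) — Case 2.
  Work is balanced across levels: T(n) = Θ(n^d log n) = Θ(n log n).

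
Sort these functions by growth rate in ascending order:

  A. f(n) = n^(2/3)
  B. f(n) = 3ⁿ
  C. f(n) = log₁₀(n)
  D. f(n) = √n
C < D < A < B

Comparing growth rates:
C = log₁₀(n) is O(log n)
D = √n is O(√n)
A = n^(2/3) is O(n^(2/3))
B = 3ⁿ is O(3ⁿ)

Therefore, the order from slowest to fastest is: C < D < A < B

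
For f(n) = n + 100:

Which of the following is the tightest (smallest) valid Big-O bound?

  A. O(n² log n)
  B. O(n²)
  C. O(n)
C

f(n) = n + 100 is O(n).
All listed options are valid Big-O bounds (upper bounds),
but O(n) is the tightest (smallest valid bound).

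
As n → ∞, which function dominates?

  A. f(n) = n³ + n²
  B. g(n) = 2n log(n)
A

f(n) = n³ + n² is O(n³), while g(n) = 2n log(n) is O(n log n).
Since O(n³) grows faster than O(n log n), f(n) dominates.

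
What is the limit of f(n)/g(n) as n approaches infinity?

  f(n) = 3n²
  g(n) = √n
∞

Since 3n² (O(n²)) grows faster than √n (O(√n)),
the ratio f(n)/g(n) → ∞ as n → ∞.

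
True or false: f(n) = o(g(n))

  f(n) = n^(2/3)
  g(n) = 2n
True

f(n) = n^(2/3) is O(n^(2/3)), and g(n) = 2n is O(n).
Since O(n^(2/3)) grows strictly slower than O(n), f(n) = o(g(n)) is true.
This means lim(n→∞) f(n)/g(n) = 0.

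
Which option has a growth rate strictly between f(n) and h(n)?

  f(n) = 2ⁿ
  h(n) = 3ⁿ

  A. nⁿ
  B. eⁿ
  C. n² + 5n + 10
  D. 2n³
B

We need g(n) with 2ⁿ = o(g(n)) and g(n) = o(3ⁿ), i.e. O(2ⁿ) ≺ g ≺ O(3ⁿ).
Check each option:
  A. nⁿ — O(nⁿ) does not grow strictly slower than h(n)
  B. eⁿ — O(eⁿ) is strictly between O(2ⁿ) and O(3ⁿ) ✓
  C. n² + 5n + 10 — O(n²) does not grow strictly faster than f(n)
  D. 2n³ — O(n³) does not grow strictly faster than f(n)

Only option B (eⁿ) lies strictly between.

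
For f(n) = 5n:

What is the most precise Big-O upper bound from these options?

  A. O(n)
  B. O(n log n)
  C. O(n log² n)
A

f(n) = 5n is O(n).
All listed options are valid Big-O bounds (upper bounds),
but O(n) is the tightest (smallest valid bound).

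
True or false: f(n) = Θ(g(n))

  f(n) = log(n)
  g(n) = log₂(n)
True

f(n) = log(n) and g(n) = log₂(n) are both O(log n).
Since they have the same asymptotic growth rate, f(n) = Θ(g(n)) is true.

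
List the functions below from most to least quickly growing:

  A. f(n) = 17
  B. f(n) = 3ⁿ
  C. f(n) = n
B > C > A

Comparing growth rates:
B = 3ⁿ is O(3ⁿ)
C = n is O(n)
A = 17 is O(1)

Therefore, the order from fastest to slowest is: B > C > A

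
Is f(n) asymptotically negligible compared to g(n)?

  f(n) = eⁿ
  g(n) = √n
False

f(n) = eⁿ is O(eⁿ), and g(n) = √n is O(√n).
Since O(eⁿ) grows faster than or equal to O(√n), f(n) = o(g(n)) is false.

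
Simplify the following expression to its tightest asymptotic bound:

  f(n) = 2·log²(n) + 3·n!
Θ(n!)

Order the terms by growth rate: 2·log²(n) ≺ 3·n!.
The fastest-growing term 3·n! dominates as n → ∞; dropping its constant factor gives Θ(n!).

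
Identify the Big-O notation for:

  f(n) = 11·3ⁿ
O(3ⁿ)

The dominant term in 11·3ⁿ is 11·3ⁿ, which is Θ(3ⁿ).
Constants are absorbed, so the tightest bound is O(3ⁿ).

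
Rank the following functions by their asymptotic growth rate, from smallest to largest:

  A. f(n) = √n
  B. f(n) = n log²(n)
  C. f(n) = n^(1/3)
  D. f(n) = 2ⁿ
C < A < B < D

Comparing growth rates:
C = n^(1/3) is O(n^(1/3))
A = √n is O(√n)
B = n log²(n) is O(n log² n)
D = 2ⁿ is O(2ⁿ)

Therefore, the order from slowest to fastest is: C < A < B < D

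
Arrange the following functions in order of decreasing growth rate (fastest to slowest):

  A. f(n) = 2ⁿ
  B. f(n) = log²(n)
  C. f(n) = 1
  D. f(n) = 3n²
A > D > B > C

Comparing growth rates:
A = 2ⁿ is O(2ⁿ)
D = 3n² is O(n²)
B = log²(n) is O(log² n)
C = 1 is O(1)

Therefore, the order from fastest to slowest is: A > D > B > C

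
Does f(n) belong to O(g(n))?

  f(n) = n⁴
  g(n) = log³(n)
False

f(n) = n⁴ is O(n⁴), and g(n) = log³(n) is O(log³ n).
Since O(n⁴) grows faster than O(log³ n), f(n) = O(g(n)) is false.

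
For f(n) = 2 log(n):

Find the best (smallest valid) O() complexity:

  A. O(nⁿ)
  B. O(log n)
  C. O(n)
B

f(n) = 2 log(n) is O(log n).
All listed options are valid Big-O bounds (upper bounds),
but O(log n) is the tightest (smallest valid bound).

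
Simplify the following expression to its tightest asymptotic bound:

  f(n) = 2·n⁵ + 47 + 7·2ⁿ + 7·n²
Θ(2ⁿ)

Order the terms by growth rate: 47 ≺ 7·n² ≺ 2·n⁵ ≺ 7·2ⁿ.
The fastest-growing term 7·2ⁿ dominates as n → ∞; dropping its constant factor gives Θ(2ⁿ).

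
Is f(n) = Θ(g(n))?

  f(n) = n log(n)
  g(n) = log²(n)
False

f(n) = n log(n) is O(n log n), and g(n) = log²(n) is O(log² n).
Since they have different growth rates, f(n) = Θ(g(n)) is false.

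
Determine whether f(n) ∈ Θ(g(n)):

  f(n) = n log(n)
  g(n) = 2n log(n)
True

f(n) = n log(n) and g(n) = 2n log(n) are both O(n log n).
Since they have the same asymptotic growth rate, f(n) = Θ(g(n)) is true.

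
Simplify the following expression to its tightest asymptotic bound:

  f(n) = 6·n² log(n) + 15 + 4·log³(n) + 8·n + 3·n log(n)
Θ(n² log n)

Order the terms by growth rate: 15 ≺ 4·log³(n) ≺ 8·n ≺ 3·n log(n) ≺ 6·n² log(n).
The fastest-growing term 6·n² log(n) dominates as n → ∞; dropping its constant factor gives Θ(n² log n).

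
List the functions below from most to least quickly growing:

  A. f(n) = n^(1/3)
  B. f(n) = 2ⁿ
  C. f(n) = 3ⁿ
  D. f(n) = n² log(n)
C > B > D > A

Comparing growth rates:
C = 3ⁿ is O(3ⁿ)
B = 2ⁿ is O(2ⁿ)
D = n² log(n) is O(n² log n)
A = n^(1/3) is O(n^(1/3))

Therefore, the order from fastest to slowest is: C > B > D > A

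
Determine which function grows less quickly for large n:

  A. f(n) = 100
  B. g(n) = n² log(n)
A

f(n) = 100 is O(1), while g(n) = n² log(n) is O(n² log n).
Since O(1) grows slower than O(n² log n), f(n) is dominated.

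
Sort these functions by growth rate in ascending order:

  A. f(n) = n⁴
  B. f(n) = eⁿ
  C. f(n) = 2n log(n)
C < A < B

Comparing growth rates:
C = 2n log(n) is O(n log n)
A = n⁴ is O(n⁴)
B = eⁿ is O(eⁿ)

Therefore, the order from slowest to fastest is: C < A < B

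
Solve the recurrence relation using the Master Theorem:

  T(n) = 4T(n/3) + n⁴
Θ(n⁴)

Master Theorem: a = 4, b = 3, f(n) = n⁴.
Compute the critical exponent d = log₃(4) = 1.262.
Compare f(n) = Θ(n⁴) against n^d:
  k = 4 > d = 1.262, so f(n) = Ω(n^(d+ε)) — Case 3.
  Regularity: a·(n/b)^4/n^4 = a/b^4 = 4/81 < 1 ✓.
  The top-level work dominates: T(n) = Θ(f(n)) = Θ(n⁴).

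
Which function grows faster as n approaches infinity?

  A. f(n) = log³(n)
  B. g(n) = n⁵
B

f(n) = log³(n) is O(log³ n), while g(n) = n⁵ is O(n⁵).
Since O(n⁵) grows faster than O(log³ n), g(n) dominates.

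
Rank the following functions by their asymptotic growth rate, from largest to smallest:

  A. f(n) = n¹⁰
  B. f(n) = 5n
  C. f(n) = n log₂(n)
A > C > B

Comparing growth rates:
A = n¹⁰ is O(n¹⁰)
C = n log₂(n) is O(n log n)
B = 5n is O(n)

Therefore, the order from fastest to slowest is: A > C > B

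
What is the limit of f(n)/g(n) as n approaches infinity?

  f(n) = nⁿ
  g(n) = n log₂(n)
∞

Since nⁿ (O(nⁿ)) grows faster than n log₂(n) (O(n log n)),
the ratio f(n)/g(n) → ∞ as n → ∞.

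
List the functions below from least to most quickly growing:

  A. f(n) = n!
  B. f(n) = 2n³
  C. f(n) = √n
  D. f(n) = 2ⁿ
C < B < D < A

Comparing growth rates:
C = √n is O(√n)
B = 2n³ is O(n³)
D = 2ⁿ is O(2ⁿ)
A = n! is O(n!)

Therefore, the order from slowest to fastest is: C < B < D < A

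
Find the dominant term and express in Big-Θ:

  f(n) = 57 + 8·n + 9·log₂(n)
Θ(n)

Order the terms by growth rate: 57 ≺ 9·log₂(n) ≺ 8·n.
The fastest-growing term 8·n dominates as n → ∞; dropping its constant factor gives Θ(n).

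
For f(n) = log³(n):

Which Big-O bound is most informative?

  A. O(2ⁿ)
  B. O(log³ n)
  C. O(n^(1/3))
B

f(n) = log³(n) is O(log³ n).
All listed options are valid Big-O bounds (upper bounds),
but O(log³ n) is the tightest (smallest valid bound).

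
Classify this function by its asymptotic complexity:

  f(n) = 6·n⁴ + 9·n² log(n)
O(n⁴)

The dominant term in 6·n⁴ + 9·n² log(n) is 6·n⁴, which is Θ(n⁴).
Lower-order terms (9·n² log(n)) are asymptotically negligible.
Constants are absorbed, so the tightest bound is O(n⁴).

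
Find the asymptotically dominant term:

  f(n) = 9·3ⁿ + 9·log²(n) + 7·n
9·3ⁿ

Looking at each term:
  - 9·3ⁿ is O(3ⁿ)
  - 9·log²(n) is O(log² n)
  - 7·n is O(n)

The term 9·3ⁿ (O(3ⁿ)) grows fastest and dominates all others.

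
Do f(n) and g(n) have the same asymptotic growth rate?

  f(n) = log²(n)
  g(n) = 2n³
False

f(n) = log²(n) is O(log² n), and g(n) = 2n³ is O(n³).
Since they have different growth rates, f(n) = Θ(g(n)) is false.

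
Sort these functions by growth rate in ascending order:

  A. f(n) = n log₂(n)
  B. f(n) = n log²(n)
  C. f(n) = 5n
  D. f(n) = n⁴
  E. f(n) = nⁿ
C < A < B < D < E

Comparing growth rates:
C = 5n is O(n)
A = n log₂(n) is O(n log n)
B = n log²(n) is O(n log² n)
D = n⁴ is O(n⁴)
E = nⁿ is O(nⁿ)

Therefore, the order from slowest to fastest is: C < A < B < D < E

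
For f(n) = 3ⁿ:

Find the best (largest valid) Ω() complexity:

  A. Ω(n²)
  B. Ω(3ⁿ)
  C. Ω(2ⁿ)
B

f(n) = 3ⁿ is Ω(3ⁿ).
All listed options are valid Big-Ω bounds (lower bounds),
but Ω(3ⁿ) is the tightest (largest valid bound).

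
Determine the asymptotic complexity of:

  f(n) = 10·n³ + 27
O(n³)

The dominant term in 10·n³ + 27 is 10·n³, which is Θ(n³).
Lower-order terms (27) are asymptotically negligible.
Constants are absorbed, so the tightest bound is O(n³).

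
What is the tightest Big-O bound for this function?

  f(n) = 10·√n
O(√n)

The dominant term in 10·√n is 10·√n, which is Θ(√n).
Constants are absorbed, so the tightest bound is O(√n).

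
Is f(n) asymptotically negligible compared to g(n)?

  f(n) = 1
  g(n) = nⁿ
True

f(n) = 1 is O(1), and g(n) = nⁿ is O(nⁿ).
Since O(1) grows strictly slower than O(nⁿ), f(n) = o(g(n)) is true.
This means lim(n→∞) f(n)/g(n) = 0.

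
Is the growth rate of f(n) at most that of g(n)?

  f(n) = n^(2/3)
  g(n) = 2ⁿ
True

f(n) = n^(2/3) is O(n^(2/3)), and g(n) = 2ⁿ is O(2ⁿ).
Since O(n^(2/3)) ⊆ O(2ⁿ) (f grows no faster than g), f(n) = O(g(n)) is true.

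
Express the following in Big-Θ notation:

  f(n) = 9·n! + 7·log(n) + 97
Θ(n!)

Order the terms by growth rate: 97 ≺ 7·log(n) ≺ 9·n!.
The fastest-growing term 9·n! dominates as n → ∞; dropping its constant factor gives Θ(n!).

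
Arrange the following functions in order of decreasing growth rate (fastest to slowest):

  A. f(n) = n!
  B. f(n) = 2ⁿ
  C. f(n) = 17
A > B > C

Comparing growth rates:
A = n! is O(n!)
B = 2ⁿ is O(2ⁿ)
C = 17 is O(1)

Therefore, the order from fastest to slowest is: A > B > C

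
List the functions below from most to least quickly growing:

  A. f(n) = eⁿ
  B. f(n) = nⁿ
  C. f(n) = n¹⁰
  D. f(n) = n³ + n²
B > A > C > D

Comparing growth rates:
B = nⁿ is O(nⁿ)
A = eⁿ is O(eⁿ)
C = n¹⁰ is O(n¹⁰)
D = n³ + n² is O(n³)

Therefore, the order from fastest to slowest is: B > A > C > D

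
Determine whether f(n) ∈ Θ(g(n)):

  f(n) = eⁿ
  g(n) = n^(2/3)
False

f(n) = eⁿ is O(eⁿ), and g(n) = n^(2/3) is O(n^(2/3)).
Since they have different growth rates, f(n) = Θ(g(n)) is false.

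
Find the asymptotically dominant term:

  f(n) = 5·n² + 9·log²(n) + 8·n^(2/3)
5·n²

Looking at each term:
  - 5·n² is O(n²)
  - 9·log²(n) is O(log² n)
  - 8·n^(2/3) is O(n^(2/3))

The term 5·n² (O(n²)) grows fastest and dominates all others.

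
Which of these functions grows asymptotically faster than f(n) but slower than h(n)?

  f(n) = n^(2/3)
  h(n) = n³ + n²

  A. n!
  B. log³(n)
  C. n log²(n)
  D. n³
C

We need g(n) with n^(2/3) = o(g(n)) and g(n) = o(n³ + n²), i.e. O(n^(2/3)) ≺ g ≺ O(n³).
Check each option:
  A. n! — O(n!) does not grow strictly slower than h(n)
  B. log³(n) — O(log³ n) does not grow strictly faster than f(n)
  C. n log²(n) — O(n log² n) is strictly between O(n^(2/3)) and O(n³) ✓
  D. n³ — O(n³) does not grow strictly slower than h(n)

Only option C (n log²(n)) lies strictly between.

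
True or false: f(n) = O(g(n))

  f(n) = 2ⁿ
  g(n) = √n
False

f(n) = 2ⁿ is O(2ⁿ), and g(n) = √n is O(√n).
Since O(2ⁿ) grows faster than O(√n), f(n) = O(g(n)) is false.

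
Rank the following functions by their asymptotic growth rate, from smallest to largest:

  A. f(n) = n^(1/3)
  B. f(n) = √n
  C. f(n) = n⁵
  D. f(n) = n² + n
A < B < D < C

Comparing growth rates:
A = n^(1/3) is O(n^(1/3))
B = √n is O(√n)
D = n² + n is O(n²)
C = n⁵ is O(n⁵)

Therefore, the order from slowest to fastest is: A < B < D < C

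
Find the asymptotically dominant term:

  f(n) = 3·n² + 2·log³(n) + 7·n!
7·n!

Looking at each term:
  - 3·n² is O(n²)
  - 2·log³(n) is O(log³ n)
  - 7·n! is O(n!)

The term 7·n! (O(n!)) grows fastest and dominates all others.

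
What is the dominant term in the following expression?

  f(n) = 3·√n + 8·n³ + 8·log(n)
8·n³

Looking at each term:
  - 3·√n is O(√n)
  - 8·n³ is O(n³)
  - 8·log(n) is O(log n)

The term 8·n³ (O(n³)) grows fastest and dominates all others.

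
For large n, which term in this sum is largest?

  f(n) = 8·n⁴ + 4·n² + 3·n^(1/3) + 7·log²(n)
8·n⁴

Looking at each term:
  - 8·n⁴ is O(n⁴)
  - 4·n² is O(n²)
  - 3·n^(1/3) is O(n^(1/3))
  - 7·log²(n) is O(log² n)

The term 8·n⁴ (O(n⁴)) grows fastest and dominates all others.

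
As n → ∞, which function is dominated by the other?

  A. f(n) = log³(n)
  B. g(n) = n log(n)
A

f(n) = log³(n) is O(log³ n), while g(n) = n log(n) is O(n log n).
Since O(log³ n) grows slower than O(n log n), f(n) is dominated.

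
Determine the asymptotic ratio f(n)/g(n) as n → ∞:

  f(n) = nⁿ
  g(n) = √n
∞

Since nⁿ (O(nⁿ)) grows faster than √n (O(√n)),
the ratio f(n)/g(n) → ∞ as n → ∞.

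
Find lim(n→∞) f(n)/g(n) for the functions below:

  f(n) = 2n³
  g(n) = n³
2

Since 2n³ and n³ have the same growth rate (O(n³)),
the ratio converges to a constant: 2.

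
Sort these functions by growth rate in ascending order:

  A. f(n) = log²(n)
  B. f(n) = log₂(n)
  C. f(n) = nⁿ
B < A < C

Comparing growth rates:
B = log₂(n) is O(log n)
A = log²(n) is O(log² n)
C = nⁿ is O(nⁿ)

Therefore, the order from slowest to fastest is: B < A < C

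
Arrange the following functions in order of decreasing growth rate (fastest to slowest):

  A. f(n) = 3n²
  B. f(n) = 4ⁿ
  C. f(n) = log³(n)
B > A > C

Comparing growth rates:
B = 4ⁿ is O(4ⁿ)
A = 3n² is O(n²)
C = log³(n) is O(log³ n)

Therefore, the order from fastest to slowest is: B > A > C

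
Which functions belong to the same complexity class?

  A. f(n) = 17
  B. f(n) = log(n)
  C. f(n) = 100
A and C

Examining each function:
  A. 17 is O(1)
  B. log(n) is O(log n)
  C. 100 is O(1)

Functions A and C both have the same complexity class.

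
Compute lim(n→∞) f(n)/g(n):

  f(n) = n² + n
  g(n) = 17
∞

Since n² + n (O(n²)) grows faster than 17 (O(1)),
the ratio f(n)/g(n) → ∞ as n → ∞.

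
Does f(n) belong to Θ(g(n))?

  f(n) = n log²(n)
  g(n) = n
False

f(n) = n log²(n) is O(n log² n), and g(n) = n is O(n).
Since they have different growth rates, f(n) = Θ(g(n)) is false.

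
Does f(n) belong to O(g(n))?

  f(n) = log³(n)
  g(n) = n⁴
True

f(n) = log³(n) is O(log³ n), and g(n) = n⁴ is O(n⁴).
Since O(log³ n) ⊆ O(n⁴) (f grows no faster than g), f(n) = O(g(n)) is true.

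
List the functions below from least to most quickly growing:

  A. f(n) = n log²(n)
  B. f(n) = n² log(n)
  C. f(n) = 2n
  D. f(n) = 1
D < C < A < B

Comparing growth rates:
D = 1 is O(1)
C = 2n is O(n)
A = n log²(n) is O(n log² n)
B = n² log(n) is O(n² log n)

Therefore, the order from slowest to fastest is: D < C < A < B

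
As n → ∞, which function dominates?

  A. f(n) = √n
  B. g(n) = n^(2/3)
B

f(n) = √n is O(√n), while g(n) = n^(2/3) is O(n^(2/3)).
Since O(n^(2/3)) grows faster than O(√n), g(n) dominates.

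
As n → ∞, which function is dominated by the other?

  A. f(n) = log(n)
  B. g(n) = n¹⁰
A

f(n) = log(n) is O(log n), while g(n) = n¹⁰ is O(n¹⁰).
Since O(log n) grows slower than O(n¹⁰), f(n) is dominated.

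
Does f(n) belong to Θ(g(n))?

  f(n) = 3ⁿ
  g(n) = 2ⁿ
False

f(n) = 3ⁿ is O(3ⁿ), and g(n) = 2ⁿ is O(2ⁿ).
Since they have different growth rates, f(n) = Θ(g(n)) is false.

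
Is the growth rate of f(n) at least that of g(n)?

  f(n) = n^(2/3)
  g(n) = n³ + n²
False

f(n) = n^(2/3) is O(n^(2/3)), and g(n) = n³ + n² is O(n³).
Since O(n^(2/3)) grows slower than O(n³), f(n) = Ω(g(n)) is false.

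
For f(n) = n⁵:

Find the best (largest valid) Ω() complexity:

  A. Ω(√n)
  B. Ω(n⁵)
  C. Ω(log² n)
B

f(n) = n⁵ is Ω(n⁵).
All listed options are valid Big-Ω bounds (lower bounds),
but Ω(n⁵) is the tightest (largest valid bound).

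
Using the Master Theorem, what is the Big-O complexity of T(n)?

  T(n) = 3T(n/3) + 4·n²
Θ(n²)

Master Theorem: a = 3, b = 3, f(n) = 4·n².
Compute the critical exponent d = log₃(3) = 1.
Compare f(n) = Θ(n²) against n^d:
  k = 2 > d = 1, so f(n) = Ω(n^(d+ε)) — Case 3.
  Regularity: a·(n/b)^2/n^2 = a/b^2 = 3/9 < 1 ✓.
  The top-level work dominates: T(n) = Θ(f(n)) = Θ(n²).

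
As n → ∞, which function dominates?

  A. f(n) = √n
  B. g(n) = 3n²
B

f(n) = √n is O(√n), while g(n) = 3n² is O(n²).
Since O(n²) grows faster than O(√n), g(n) dominates.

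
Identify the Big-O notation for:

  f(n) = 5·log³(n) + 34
O(log³ n)

The dominant term in 5·log³(n) + 34 is 5·log³(n), which is Θ(log³ n).
Lower-order terms (34) are asymptotically negligible.
Constants are absorbed, so the tightest bound is O(log³ n).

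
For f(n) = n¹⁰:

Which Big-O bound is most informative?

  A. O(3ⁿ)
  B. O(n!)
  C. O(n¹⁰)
C

f(n) = n¹⁰ is O(n¹⁰).
All listed options are valid Big-O bounds (upper bounds),
but O(n¹⁰) is the tightest (smallest valid bound).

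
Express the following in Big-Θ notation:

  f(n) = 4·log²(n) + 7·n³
Θ(n³)

Order the terms by growth rate: 4·log²(n) ≺ 7·n³.
The fastest-growing term 7·n³ dominates as n → ∞; dropping its constant factor gives Θ(n³).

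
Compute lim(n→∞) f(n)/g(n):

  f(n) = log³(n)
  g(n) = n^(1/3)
0

Since log³(n) (O(log³ n)) grows slower than n^(1/3) (O(n^(1/3))),
the ratio f(n)/g(n) → 0 as n → ∞.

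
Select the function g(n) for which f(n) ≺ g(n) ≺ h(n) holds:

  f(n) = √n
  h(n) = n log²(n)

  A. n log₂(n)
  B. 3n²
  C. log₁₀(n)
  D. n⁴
A

We need g(n) with √n = o(g(n)) and g(n) = o(n log²(n)), i.e. O(√n) ≺ g ≺ O(n log² n).
Check each option:
  A. n log₂(n) — O(n log n) is strictly between O(√n) and O(n log² n) ✓
  B. 3n² — O(n²) does not grow strictly slower than h(n)
  C. log₁₀(n) — O(log n) does not grow strictly faster than f(n)
  D. n⁴ — O(n⁴) does not grow strictly slower than h(n)

Only option A (n log₂(n)) lies strictly between.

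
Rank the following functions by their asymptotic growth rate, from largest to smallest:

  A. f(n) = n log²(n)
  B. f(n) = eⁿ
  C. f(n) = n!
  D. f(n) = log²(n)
C > B > A > D

Comparing growth rates:
C = n! is O(n!)
B = eⁿ is O(eⁿ)
A = n log²(n) is O(n log² n)
D = log²(n) is O(log² n)

Therefore, the order from fastest to slowest is: C > B > A > D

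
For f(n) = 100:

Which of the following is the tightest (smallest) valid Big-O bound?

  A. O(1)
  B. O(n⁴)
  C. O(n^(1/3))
A

f(n) = 100 is O(1).
All listed options are valid Big-O bounds (upper bounds),
but O(1) is the tightest (smallest valid bound).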